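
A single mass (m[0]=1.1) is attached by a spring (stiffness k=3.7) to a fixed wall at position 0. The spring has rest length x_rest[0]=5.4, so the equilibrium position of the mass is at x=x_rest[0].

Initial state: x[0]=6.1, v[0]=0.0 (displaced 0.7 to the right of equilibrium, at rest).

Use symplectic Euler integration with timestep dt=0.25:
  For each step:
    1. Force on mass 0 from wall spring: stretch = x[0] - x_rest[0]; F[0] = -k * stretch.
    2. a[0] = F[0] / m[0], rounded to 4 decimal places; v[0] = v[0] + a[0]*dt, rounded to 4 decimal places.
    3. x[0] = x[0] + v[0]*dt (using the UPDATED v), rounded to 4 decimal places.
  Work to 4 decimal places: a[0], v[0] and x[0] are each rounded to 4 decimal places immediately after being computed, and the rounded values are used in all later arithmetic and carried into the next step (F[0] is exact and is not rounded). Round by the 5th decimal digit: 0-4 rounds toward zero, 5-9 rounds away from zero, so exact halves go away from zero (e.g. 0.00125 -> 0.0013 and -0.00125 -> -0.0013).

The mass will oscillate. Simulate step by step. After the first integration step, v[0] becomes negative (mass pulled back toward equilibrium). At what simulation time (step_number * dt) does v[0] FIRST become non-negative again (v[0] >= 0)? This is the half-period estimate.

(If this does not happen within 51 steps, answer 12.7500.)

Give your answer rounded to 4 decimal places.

Step 0: x=[6.1000] v=[0.0000]
Step 1: x=[5.9529] v=[-0.5886]
Step 2: x=[5.6895] v=[-1.0536]
Step 3: x=[5.3652] v=[-1.2971]
Step 4: x=[5.0483] v=[-1.2678]
Step 5: x=[4.8053] v=[-0.9721]
Step 6: x=[4.6873] v=[-0.4720]
Step 7: x=[4.7191] v=[0.1273]
First v>=0 after going negative at step 7, time=1.7500

Answer: 1.7500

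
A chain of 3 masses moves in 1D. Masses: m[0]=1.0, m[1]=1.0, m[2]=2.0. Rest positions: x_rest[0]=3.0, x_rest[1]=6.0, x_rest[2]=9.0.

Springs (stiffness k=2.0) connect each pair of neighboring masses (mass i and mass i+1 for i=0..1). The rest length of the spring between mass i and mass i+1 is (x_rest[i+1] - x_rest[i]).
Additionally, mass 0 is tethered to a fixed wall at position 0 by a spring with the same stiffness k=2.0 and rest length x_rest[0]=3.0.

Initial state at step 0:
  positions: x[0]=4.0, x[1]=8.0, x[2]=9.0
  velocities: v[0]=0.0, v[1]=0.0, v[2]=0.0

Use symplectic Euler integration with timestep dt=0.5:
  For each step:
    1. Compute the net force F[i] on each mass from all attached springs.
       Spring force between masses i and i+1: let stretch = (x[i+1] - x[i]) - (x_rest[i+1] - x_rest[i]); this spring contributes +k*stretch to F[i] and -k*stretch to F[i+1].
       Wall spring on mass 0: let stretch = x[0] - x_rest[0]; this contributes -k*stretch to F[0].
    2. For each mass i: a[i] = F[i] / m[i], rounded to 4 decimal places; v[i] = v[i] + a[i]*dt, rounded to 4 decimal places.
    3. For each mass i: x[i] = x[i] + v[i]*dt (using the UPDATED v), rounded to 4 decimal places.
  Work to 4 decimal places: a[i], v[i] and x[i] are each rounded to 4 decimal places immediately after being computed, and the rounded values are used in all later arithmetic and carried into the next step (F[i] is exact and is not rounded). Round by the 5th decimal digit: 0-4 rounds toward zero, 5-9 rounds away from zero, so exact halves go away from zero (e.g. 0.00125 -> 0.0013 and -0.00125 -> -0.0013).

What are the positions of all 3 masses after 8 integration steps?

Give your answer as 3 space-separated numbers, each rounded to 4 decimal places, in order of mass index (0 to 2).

Step 0: x=[4.0000 8.0000 9.0000] v=[0.0000 0.0000 0.0000]
Step 1: x=[4.0000 6.5000 9.5000] v=[0.0000 -3.0000 1.0000]
Step 2: x=[3.2500 5.2500 10.0000] v=[-1.5000 -2.5000 1.0000]
Step 3: x=[1.8750 5.3750 10.0625] v=[-2.7500 0.2500 0.1250]
Step 4: x=[1.3125 6.0938 9.7031] v=[-1.1250 1.4375 -0.7188]
Step 5: x=[2.4844 6.2266 9.1914] v=[2.3438 0.2655 -1.0235]
Step 6: x=[4.2852 5.9707 8.6885] v=[3.6016 -0.5119 -1.0059]
Step 7: x=[4.7862 6.2309 8.2561] v=[1.0019 0.5204 -0.8648]
Step 8: x=[3.6164 6.7814 8.0674] v=[-2.3396 1.1009 -0.3774]

Answer: 3.6164 6.7814 8.0674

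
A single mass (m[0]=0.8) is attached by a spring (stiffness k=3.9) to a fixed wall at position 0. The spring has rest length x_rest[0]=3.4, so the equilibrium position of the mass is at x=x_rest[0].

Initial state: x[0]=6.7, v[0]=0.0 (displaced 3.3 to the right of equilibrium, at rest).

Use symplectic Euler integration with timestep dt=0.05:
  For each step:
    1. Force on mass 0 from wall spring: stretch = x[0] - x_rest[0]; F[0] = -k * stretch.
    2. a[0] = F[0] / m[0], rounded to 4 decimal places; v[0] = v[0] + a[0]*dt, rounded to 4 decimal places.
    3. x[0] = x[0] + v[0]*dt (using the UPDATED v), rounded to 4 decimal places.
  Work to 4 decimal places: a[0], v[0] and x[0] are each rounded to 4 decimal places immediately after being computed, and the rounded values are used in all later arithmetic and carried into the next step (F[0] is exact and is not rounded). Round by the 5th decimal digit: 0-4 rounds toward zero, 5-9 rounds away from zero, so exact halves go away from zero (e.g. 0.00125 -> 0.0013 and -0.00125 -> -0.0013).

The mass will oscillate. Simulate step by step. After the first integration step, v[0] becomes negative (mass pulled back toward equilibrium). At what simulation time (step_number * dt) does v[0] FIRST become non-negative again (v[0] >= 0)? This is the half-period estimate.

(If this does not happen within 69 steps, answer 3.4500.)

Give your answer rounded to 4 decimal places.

Answer: 1.4500

Derivation:
Step 0: x=[6.7000] v=[0.0000]
Step 1: x=[6.6598] v=[-0.8044]
Step 2: x=[6.5799] v=[-1.5990]
Step 3: x=[6.4612] v=[-2.3741]
Step 4: x=[6.3052] v=[-3.1203]
Step 5: x=[6.1138] v=[-3.8284]
Step 6: x=[5.8893] v=[-4.4899]
Step 7: x=[5.6345] v=[-5.0967]
Step 8: x=[5.3524] v=[-5.6414]
Step 9: x=[5.0465] v=[-6.1173]
Step 10: x=[4.7206] v=[-6.5186]
Step 11: x=[4.3786] v=[-6.8405]
Step 12: x=[4.0247] v=[-7.0790]
Step 13: x=[3.6631] v=[-7.2313]
Step 14: x=[3.2983] v=[-7.2954]
Step 15: x=[2.9348] v=[-7.2706]
Step 16: x=[2.5769] v=[-7.1572]
Step 17: x=[2.2291] v=[-6.9566]
Step 18: x=[1.8955] v=[-6.6712]
Step 19: x=[1.5803] v=[-6.3045]
Step 20: x=[1.2873] v=[-5.8610]
Step 21: x=[1.0200] v=[-5.3460]
Step 22: x=[0.7817] v=[-4.7659]
Step 23: x=[0.5753] v=[-4.1277]
Step 24: x=[0.4033] v=[-3.4392]
Step 25: x=[0.2679] v=[-2.7088]
Step 26: x=[0.1706] v=[-1.9454]
Step 27: x=[0.1127] v=[-1.1582]
Step 28: x=[0.0949] v=[-0.3569]
Step 29: x=[0.1173] v=[0.4487]
First v>=0 after going negative at step 29, time=1.4500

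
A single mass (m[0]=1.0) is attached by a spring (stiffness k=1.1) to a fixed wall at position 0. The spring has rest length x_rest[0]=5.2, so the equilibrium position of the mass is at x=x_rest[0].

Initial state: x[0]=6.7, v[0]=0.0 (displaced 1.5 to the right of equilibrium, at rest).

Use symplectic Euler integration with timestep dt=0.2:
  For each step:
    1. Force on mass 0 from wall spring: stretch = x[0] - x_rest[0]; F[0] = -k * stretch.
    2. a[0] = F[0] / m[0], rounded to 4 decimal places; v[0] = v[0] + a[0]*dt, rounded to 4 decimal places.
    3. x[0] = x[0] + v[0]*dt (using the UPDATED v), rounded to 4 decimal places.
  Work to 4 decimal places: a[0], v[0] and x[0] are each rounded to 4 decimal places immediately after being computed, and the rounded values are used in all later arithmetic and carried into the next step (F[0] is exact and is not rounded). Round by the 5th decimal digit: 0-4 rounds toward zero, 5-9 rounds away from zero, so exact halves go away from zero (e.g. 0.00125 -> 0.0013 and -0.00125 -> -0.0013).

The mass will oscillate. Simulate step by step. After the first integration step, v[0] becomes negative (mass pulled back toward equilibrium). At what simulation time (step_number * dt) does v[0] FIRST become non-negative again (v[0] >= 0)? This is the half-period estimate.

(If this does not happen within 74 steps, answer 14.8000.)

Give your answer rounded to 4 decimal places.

Answer: 3.0000

Derivation:
Step 0: x=[6.7000] v=[0.0000]
Step 1: x=[6.6340] v=[-0.3300]
Step 2: x=[6.5049] v=[-0.6455]
Step 3: x=[6.3184] v=[-0.9326]
Step 4: x=[6.0827] v=[-1.1786]
Step 5: x=[5.8081] v=[-1.3728]
Step 6: x=[5.5068] v=[-1.5066]
Step 7: x=[5.1920] v=[-1.5741]
Step 8: x=[4.8775] v=[-1.5723]
Step 9: x=[4.5772] v=[-1.5013]
Step 10: x=[4.3043] v=[-1.3643]
Step 11: x=[4.0709] v=[-1.1672]
Step 12: x=[3.8871] v=[-0.9188]
Step 13: x=[3.7611] v=[-0.6300]
Step 14: x=[3.6984] v=[-0.3134]
Step 15: x=[3.7018] v=[0.0170]
First v>=0 after going negative at step 15, time=3.0000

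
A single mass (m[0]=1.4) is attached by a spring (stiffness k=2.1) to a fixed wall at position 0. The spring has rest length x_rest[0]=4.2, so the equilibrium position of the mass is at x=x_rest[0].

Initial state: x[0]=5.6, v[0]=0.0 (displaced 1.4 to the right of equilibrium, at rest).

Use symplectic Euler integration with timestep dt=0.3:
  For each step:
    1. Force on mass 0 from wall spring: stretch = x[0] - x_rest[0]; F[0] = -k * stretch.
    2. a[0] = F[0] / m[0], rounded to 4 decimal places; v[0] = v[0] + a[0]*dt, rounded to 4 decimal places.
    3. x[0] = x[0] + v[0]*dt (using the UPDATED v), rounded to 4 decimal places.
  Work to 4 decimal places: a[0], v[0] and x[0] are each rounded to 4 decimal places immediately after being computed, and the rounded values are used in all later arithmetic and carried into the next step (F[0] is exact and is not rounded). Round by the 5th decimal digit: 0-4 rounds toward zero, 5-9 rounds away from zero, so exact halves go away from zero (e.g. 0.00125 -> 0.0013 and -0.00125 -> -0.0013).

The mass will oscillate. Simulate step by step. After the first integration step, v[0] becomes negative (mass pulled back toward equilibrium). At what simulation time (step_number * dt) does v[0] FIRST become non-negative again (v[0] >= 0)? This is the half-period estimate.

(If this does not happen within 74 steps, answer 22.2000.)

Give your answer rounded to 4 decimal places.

Step 0: x=[5.6000] v=[0.0000]
Step 1: x=[5.4110] v=[-0.6300]
Step 2: x=[5.0585] v=[-1.1750]
Step 3: x=[4.5901] v=[-1.5613]
Step 4: x=[4.0690] v=[-1.7369]
Step 5: x=[3.5656] v=[-1.6780]
Step 6: x=[3.1479] v=[-1.3925]
Step 7: x=[2.8722] v=[-0.9190]
Step 8: x=[2.7758] v=[-0.3215]
Step 9: x=[2.8716] v=[0.3194]
First v>=0 after going negative at step 9, time=2.7000

Answer: 2.7000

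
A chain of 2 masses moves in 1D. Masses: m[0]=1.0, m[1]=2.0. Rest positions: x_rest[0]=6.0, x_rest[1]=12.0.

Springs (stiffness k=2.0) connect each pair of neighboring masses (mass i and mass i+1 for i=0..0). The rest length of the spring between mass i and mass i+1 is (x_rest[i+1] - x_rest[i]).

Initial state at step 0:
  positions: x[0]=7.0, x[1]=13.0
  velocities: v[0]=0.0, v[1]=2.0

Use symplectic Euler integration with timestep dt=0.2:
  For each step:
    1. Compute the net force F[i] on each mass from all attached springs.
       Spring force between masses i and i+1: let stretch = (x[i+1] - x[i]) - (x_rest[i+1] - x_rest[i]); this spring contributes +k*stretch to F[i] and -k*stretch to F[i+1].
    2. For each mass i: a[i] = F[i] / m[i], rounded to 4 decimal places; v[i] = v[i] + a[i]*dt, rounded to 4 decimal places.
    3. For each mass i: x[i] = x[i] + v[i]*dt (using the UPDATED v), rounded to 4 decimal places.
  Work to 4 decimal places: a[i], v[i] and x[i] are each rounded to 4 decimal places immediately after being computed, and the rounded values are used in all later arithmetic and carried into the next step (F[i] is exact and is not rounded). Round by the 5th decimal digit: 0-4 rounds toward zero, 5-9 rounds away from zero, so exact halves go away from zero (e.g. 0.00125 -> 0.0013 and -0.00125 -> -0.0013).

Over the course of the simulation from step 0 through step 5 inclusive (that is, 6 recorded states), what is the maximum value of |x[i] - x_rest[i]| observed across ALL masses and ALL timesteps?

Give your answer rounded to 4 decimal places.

Step 0: x=[7.0000 13.0000] v=[0.0000 2.0000]
Step 1: x=[7.0000 13.4000] v=[0.0000 2.0000]
Step 2: x=[7.0320 13.7840] v=[0.1600 1.9200]
Step 3: x=[7.1242 14.1379] v=[0.4608 1.7696]
Step 4: x=[7.2975 14.4513] v=[0.8663 1.5669]
Step 5: x=[7.5631 14.7185] v=[1.3278 1.3361]
Max displacement = 2.7185

Answer: 2.7185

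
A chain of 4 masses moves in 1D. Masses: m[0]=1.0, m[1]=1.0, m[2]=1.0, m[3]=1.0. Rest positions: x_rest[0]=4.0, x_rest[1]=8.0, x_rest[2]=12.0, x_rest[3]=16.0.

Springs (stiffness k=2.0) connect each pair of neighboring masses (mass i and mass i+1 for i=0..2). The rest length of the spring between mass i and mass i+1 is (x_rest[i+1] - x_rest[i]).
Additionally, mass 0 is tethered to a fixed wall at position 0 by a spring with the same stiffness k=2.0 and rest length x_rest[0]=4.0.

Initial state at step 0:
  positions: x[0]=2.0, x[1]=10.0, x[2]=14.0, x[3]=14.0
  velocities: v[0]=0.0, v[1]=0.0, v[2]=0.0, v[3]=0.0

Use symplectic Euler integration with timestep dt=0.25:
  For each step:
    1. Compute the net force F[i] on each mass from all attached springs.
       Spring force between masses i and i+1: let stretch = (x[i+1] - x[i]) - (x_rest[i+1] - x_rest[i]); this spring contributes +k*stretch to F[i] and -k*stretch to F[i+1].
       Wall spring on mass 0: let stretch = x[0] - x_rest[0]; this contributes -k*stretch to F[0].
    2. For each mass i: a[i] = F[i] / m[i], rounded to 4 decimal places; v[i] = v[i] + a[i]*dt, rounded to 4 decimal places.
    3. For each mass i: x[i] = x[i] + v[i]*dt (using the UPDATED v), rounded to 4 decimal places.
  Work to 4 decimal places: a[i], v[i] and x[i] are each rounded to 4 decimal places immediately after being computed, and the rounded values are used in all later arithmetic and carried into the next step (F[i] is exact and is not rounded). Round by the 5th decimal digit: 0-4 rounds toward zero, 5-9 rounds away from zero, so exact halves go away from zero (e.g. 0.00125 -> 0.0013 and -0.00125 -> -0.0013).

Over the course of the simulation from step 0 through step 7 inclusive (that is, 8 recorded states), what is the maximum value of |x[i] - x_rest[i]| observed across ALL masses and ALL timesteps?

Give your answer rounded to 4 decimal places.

Step 0: x=[2.0000 10.0000 14.0000 14.0000] v=[0.0000 0.0000 0.0000 0.0000]
Step 1: x=[2.7500 9.5000 13.5000 14.5000] v=[3.0000 -2.0000 -2.0000 2.0000]
Step 2: x=[4.0000 8.6563 12.6250 15.3750] v=[5.0000 -3.3750 -3.5000 3.5000]
Step 3: x=[5.3321 7.7266 11.5977 16.4063] v=[5.3282 -3.7188 -4.1094 4.1250]
Step 4: x=[6.2970 6.9815 10.6875 17.3365] v=[3.8594 -2.9805 -3.6407 3.7207]
Step 5: x=[6.5603 6.6141 10.1452 17.9356] v=[1.0532 -1.4698 -2.1692 2.3962]
Step 6: x=[6.0103 6.6813 10.1353 18.0609] v=[-2.2001 0.2689 -0.0396 0.5010]
Step 7: x=[4.7929 7.0964 10.6844 17.6955] v=[-4.8698 1.6604 2.1962 -1.4618]
Max displacement = 2.5603

Answer: 2.5603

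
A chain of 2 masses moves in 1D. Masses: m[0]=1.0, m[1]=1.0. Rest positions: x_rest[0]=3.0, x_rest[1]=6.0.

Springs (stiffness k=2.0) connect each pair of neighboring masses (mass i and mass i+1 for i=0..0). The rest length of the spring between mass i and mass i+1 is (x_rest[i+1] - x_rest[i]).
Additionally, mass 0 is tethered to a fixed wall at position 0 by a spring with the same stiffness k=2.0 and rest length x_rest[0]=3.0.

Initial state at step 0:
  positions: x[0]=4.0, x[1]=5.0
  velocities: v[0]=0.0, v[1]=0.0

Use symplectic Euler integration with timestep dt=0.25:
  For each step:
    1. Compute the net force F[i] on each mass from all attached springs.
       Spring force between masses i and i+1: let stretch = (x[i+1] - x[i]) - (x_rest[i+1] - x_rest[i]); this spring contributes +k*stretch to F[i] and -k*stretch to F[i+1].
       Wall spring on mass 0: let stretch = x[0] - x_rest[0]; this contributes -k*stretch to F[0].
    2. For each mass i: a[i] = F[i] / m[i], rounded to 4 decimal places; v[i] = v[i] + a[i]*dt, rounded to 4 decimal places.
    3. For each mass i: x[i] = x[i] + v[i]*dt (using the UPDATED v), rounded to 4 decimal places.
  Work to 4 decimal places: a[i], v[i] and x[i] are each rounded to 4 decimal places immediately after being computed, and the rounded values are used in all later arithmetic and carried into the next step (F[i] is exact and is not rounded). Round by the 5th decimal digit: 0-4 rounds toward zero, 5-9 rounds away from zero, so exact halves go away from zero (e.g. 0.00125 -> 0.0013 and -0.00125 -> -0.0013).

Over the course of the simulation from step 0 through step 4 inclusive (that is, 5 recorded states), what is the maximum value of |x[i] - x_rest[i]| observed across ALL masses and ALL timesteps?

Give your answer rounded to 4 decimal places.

Answer: 1.1487

Derivation:
Step 0: x=[4.0000 5.0000] v=[0.0000 0.0000]
Step 1: x=[3.6250 5.2500] v=[-1.5000 1.0000]
Step 2: x=[3.0000 5.6719] v=[-2.5000 1.6875]
Step 3: x=[2.3340 6.1348] v=[-2.6641 1.8516]
Step 4: x=[1.8513 6.4976] v=[-1.9307 1.4512]
Max displacement = 1.1487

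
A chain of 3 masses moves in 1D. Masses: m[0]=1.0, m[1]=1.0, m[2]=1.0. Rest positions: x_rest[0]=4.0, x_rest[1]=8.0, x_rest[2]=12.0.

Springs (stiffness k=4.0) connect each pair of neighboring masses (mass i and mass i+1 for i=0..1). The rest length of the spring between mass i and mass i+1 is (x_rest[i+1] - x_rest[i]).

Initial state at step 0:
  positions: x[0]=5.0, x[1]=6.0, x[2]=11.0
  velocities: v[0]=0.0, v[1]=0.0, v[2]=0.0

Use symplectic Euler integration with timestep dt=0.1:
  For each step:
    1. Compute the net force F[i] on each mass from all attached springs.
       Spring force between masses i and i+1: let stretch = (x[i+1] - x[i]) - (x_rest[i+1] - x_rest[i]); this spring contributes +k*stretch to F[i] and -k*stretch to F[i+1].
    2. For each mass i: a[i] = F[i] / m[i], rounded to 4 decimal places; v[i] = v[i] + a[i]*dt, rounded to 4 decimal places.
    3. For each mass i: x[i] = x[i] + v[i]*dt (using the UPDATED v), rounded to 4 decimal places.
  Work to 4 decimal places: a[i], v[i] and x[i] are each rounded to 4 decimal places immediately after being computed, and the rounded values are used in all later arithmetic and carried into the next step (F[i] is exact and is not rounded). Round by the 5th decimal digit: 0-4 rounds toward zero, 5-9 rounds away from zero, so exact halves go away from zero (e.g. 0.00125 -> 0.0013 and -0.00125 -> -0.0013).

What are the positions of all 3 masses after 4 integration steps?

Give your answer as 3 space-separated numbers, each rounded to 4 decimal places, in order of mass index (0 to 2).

Answer: 3.9596 7.3278 10.7125

Derivation:
Step 0: x=[5.0000 6.0000 11.0000] v=[0.0000 0.0000 0.0000]
Step 1: x=[4.8800 6.1600 10.9600] v=[-1.2000 1.6000 -0.4000]
Step 2: x=[4.6512 6.4608 10.8880] v=[-2.2880 3.0080 -0.7200]
Step 3: x=[4.3348 6.8663 10.7989] v=[-3.1642 4.0550 -0.8909]
Step 4: x=[3.9596 7.3278 10.7125] v=[-3.7516 4.6154 -0.8639]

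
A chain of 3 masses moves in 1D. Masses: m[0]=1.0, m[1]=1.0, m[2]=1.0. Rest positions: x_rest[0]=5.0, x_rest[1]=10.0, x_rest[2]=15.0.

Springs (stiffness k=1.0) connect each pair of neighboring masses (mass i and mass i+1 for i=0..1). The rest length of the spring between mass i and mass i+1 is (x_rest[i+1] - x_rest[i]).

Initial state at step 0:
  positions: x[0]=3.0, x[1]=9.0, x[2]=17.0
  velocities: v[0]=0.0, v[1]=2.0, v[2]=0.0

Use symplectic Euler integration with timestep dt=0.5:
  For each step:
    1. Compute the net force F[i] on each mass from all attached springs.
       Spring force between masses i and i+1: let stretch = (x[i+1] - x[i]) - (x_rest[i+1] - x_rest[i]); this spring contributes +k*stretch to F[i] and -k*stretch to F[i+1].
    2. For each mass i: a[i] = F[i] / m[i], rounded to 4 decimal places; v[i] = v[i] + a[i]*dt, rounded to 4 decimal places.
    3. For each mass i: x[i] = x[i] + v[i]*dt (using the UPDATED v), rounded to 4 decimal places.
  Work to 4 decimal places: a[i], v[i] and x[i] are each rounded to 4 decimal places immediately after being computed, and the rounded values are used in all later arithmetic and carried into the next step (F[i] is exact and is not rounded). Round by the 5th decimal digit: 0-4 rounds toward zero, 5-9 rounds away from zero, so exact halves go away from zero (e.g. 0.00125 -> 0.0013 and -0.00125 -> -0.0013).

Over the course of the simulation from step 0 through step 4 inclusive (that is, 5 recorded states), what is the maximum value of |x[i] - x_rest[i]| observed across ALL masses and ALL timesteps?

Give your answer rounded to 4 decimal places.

Step 0: x=[3.0000 9.0000 17.0000] v=[0.0000 2.0000 0.0000]
Step 1: x=[3.2500 10.5000 16.2500] v=[0.5000 3.0000 -1.5000]
Step 2: x=[4.0625 11.6250 15.3125] v=[1.6250 2.2500 -1.8750]
Step 3: x=[5.5157 11.7813 14.7031] v=[2.9063 0.3125 -1.2188]
Step 4: x=[7.2853 11.1016 14.6133] v=[3.5391 -1.3594 -0.1797]
Max displacement = 2.2853

Answer: 2.2853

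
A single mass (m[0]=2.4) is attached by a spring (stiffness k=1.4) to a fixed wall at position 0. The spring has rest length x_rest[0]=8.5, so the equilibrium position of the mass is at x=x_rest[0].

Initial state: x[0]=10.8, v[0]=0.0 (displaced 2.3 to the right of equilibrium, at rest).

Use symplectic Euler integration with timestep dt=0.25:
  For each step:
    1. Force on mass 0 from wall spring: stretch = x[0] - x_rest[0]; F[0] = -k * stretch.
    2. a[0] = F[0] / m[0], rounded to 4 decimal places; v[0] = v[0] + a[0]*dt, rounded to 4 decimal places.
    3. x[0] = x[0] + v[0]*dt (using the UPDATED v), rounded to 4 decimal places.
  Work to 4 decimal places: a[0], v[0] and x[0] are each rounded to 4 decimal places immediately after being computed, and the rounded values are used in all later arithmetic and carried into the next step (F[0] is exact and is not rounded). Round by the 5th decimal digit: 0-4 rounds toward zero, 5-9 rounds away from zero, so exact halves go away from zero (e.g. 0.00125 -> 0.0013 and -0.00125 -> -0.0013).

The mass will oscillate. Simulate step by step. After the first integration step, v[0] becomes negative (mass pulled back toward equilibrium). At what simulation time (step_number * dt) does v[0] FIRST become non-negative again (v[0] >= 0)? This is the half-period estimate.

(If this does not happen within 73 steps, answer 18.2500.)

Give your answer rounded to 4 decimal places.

Step 0: x=[10.8000] v=[0.0000]
Step 1: x=[10.7162] v=[-0.3354]
Step 2: x=[10.5516] v=[-0.6586]
Step 3: x=[10.3122] v=[-0.9578]
Step 4: x=[10.0067] v=[-1.2221]
Step 5: x=[9.6463] v=[-1.4418]
Step 6: x=[9.2441] v=[-1.6090]
Step 7: x=[8.8147] v=[-1.7175]
Step 8: x=[8.3739] v=[-1.7634]
Step 9: x=[7.9377] v=[-1.7450]
Step 10: x=[7.5220] v=[-1.6630]
Step 11: x=[7.1419] v=[-1.5204]
Step 12: x=[6.8113] v=[-1.3224]
Step 13: x=[6.5423] v=[-1.0761]
Step 14: x=[6.3447] v=[-0.7906]
Step 15: x=[6.2256] v=[-0.4763]
Step 16: x=[6.1895] v=[-0.1446]
Step 17: x=[6.2376] v=[0.1924]
First v>=0 after going negative at step 17, time=4.2500

Answer: 4.2500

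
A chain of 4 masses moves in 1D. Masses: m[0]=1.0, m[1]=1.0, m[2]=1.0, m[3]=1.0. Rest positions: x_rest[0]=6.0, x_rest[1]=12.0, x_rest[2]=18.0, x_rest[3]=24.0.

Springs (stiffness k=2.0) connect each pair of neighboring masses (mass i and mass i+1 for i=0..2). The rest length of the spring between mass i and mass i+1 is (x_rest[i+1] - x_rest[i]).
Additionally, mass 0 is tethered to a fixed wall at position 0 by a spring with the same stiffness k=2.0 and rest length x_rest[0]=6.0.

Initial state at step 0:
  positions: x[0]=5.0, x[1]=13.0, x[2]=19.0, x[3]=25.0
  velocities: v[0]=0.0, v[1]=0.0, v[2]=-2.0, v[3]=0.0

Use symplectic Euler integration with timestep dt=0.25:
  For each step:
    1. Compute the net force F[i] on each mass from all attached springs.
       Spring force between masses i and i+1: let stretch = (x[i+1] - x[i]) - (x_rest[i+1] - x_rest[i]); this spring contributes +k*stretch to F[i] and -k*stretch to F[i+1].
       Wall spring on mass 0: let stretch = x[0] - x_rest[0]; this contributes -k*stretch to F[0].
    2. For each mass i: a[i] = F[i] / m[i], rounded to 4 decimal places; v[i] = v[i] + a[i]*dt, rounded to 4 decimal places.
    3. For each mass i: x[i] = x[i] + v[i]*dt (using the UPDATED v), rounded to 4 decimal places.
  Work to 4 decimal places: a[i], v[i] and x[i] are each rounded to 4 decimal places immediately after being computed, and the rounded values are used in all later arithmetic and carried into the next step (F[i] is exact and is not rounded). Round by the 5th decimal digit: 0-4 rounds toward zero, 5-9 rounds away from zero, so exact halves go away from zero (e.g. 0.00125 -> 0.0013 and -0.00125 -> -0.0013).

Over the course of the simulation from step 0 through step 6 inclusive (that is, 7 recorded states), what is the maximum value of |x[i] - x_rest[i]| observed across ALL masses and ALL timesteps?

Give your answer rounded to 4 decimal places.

Answer: 1.2404

Derivation:
Step 0: x=[5.0000 13.0000 19.0000 25.0000] v=[0.0000 0.0000 -2.0000 0.0000]
Step 1: x=[5.3750 12.7500 18.5000 25.0000] v=[1.5000 -1.0000 -2.0000 0.0000]
Step 2: x=[6.0000 12.2969 18.0938 24.9375] v=[2.5000 -1.8125 -1.6250 -0.2500]
Step 3: x=[6.6621 11.7813 17.8184 24.7695] v=[2.6485 -2.0625 -1.1016 -0.6719]
Step 4: x=[7.1314 11.3804 17.6573 24.4826] v=[1.8771 -1.6036 -0.6446 -1.1475]
Step 5: x=[7.2404 11.2330 17.5647 24.0926] v=[0.4359 -0.5897 -0.3704 -1.5602]
Step 6: x=[6.9434 11.3780 17.4966 23.6366] v=[-1.1880 0.5799 -0.2723 -1.8242]
Max displacement = 1.2404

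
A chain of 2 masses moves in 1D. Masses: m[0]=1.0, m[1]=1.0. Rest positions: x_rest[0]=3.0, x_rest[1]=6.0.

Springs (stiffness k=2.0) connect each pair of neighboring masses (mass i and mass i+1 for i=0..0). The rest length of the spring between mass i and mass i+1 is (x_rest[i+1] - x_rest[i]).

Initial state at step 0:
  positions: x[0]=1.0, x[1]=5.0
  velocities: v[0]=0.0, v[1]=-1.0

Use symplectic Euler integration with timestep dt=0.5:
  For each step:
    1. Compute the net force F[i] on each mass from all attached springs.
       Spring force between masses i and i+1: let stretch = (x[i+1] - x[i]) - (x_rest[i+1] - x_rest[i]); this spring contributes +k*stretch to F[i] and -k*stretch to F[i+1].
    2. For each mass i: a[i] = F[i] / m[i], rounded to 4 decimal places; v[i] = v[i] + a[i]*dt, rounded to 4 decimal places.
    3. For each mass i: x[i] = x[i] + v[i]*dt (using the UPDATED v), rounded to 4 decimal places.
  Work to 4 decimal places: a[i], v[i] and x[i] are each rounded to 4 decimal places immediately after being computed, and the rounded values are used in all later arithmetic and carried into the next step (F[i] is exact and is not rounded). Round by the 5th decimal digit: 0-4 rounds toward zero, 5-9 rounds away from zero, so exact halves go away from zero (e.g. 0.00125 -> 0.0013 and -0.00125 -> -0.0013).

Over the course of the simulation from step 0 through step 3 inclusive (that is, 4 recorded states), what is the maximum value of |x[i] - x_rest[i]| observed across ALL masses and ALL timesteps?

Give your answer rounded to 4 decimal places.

Step 0: x=[1.0000 5.0000] v=[0.0000 -1.0000]
Step 1: x=[1.5000 4.0000] v=[1.0000 -2.0000]
Step 2: x=[1.7500 3.2500] v=[0.5000 -1.5000]
Step 3: x=[1.2500 3.2500] v=[-1.0000 0.0000]
Max displacement = 2.7500

Answer: 2.7500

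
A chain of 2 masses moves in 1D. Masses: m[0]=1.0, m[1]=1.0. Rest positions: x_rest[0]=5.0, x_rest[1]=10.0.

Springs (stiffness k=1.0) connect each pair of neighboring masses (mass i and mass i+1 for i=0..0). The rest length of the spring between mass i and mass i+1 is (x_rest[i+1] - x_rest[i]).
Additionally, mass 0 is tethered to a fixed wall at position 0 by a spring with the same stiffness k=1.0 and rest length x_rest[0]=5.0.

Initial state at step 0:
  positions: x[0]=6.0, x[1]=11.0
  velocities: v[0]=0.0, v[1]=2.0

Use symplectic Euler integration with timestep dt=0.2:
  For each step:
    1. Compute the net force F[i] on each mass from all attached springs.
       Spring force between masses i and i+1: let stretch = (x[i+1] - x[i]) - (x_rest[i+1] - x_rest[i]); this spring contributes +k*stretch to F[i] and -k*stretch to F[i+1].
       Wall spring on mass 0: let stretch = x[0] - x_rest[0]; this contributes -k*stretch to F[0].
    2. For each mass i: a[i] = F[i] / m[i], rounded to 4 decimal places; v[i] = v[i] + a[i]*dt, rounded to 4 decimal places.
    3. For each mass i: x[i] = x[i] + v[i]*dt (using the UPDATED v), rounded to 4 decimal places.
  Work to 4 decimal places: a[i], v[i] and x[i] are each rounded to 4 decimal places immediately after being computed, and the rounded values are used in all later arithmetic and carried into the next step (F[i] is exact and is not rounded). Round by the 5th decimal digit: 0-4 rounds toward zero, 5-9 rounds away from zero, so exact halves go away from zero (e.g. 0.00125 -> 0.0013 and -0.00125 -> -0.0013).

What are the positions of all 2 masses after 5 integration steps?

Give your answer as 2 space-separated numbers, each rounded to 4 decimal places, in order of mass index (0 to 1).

Answer: 5.7847 12.6551

Derivation:
Step 0: x=[6.0000 11.0000] v=[0.0000 2.0000]
Step 1: x=[5.9600 11.4000] v=[-0.2000 2.0000]
Step 2: x=[5.8992 11.7824] v=[-0.3040 1.9120]
Step 3: x=[5.8378 12.1295] v=[-0.3072 1.7354]
Step 4: x=[5.7945 12.4249] v=[-0.2164 1.4771]
Step 5: x=[5.7847 12.6551] v=[-0.0492 1.1510]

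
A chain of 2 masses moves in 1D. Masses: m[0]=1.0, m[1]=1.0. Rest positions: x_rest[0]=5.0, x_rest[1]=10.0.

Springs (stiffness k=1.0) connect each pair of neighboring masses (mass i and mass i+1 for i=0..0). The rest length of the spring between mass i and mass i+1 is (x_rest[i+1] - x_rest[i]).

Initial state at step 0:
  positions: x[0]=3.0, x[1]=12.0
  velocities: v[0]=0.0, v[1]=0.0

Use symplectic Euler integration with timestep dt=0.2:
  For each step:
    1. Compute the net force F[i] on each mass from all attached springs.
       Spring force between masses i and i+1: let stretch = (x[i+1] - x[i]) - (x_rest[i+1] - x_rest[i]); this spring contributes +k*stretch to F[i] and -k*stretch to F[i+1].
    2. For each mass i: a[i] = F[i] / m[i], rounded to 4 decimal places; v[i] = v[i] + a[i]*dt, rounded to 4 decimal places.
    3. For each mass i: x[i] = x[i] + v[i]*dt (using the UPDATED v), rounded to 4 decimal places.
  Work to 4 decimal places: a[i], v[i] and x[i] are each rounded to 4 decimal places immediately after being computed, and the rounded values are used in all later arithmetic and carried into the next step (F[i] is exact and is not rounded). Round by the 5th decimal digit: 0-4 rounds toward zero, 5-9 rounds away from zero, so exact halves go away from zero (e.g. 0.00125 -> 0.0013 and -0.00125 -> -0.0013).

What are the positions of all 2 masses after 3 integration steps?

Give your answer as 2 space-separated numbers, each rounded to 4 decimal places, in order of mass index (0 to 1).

Answer: 3.8970 11.1030

Derivation:
Step 0: x=[3.0000 12.0000] v=[0.0000 0.0000]
Step 1: x=[3.1600 11.8400] v=[0.8000 -0.8000]
Step 2: x=[3.4672 11.5328] v=[1.5360 -1.5360]
Step 3: x=[3.8970 11.1030] v=[2.1491 -2.1491]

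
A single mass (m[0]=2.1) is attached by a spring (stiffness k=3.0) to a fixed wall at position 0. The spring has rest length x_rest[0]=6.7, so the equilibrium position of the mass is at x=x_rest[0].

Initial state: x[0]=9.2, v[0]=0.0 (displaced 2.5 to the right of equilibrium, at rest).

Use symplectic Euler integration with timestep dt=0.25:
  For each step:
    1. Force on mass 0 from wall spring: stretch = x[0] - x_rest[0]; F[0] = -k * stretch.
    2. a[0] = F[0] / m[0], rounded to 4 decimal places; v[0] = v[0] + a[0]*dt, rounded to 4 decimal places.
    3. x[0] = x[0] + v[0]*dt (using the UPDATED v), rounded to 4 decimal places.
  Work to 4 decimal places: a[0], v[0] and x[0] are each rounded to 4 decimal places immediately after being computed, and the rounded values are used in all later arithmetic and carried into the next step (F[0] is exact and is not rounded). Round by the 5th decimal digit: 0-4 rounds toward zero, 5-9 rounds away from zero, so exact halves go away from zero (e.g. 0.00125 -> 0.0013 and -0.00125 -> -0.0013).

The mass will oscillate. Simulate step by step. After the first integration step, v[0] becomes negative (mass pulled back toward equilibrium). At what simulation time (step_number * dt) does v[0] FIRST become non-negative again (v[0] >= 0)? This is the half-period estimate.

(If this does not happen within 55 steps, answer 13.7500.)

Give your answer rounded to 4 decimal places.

Step 0: x=[9.2000] v=[0.0000]
Step 1: x=[8.9768] v=[-0.8929]
Step 2: x=[8.5503] v=[-1.7061]
Step 3: x=[7.9586] v=[-2.3669]
Step 4: x=[7.2545] v=[-2.8164]
Step 5: x=[6.5009] v=[-3.0144]
Step 6: x=[5.7651] v=[-2.9433]
Step 7: x=[5.1128] v=[-2.6094]
Step 8: x=[4.6022] v=[-2.0426]
Step 9: x=[4.2789] v=[-1.2934]
Step 10: x=[4.1717] v=[-0.4287]
Step 11: x=[4.2903] v=[0.4743]
First v>=0 after going negative at step 11, time=2.7500

Answer: 2.7500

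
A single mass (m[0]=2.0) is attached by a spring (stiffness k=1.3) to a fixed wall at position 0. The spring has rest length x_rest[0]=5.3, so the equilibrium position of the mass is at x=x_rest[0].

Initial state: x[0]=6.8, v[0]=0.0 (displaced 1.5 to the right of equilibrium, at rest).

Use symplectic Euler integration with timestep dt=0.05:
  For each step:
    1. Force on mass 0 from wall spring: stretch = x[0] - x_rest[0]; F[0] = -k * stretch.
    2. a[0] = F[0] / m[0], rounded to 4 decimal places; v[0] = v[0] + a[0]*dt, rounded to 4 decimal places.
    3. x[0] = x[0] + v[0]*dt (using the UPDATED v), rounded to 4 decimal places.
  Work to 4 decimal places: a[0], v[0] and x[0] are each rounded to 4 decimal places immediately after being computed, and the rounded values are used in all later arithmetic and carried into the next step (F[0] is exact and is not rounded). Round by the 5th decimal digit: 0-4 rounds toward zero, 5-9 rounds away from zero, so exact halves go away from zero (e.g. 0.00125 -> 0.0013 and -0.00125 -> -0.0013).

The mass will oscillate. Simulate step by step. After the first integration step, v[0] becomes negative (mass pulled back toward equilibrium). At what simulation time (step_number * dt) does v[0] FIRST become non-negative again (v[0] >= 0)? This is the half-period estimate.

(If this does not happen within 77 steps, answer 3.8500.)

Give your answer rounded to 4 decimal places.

Answer: 3.8500

Derivation:
Step 0: x=[6.8000] v=[0.0000]
Step 1: x=[6.7976] v=[-0.0488]
Step 2: x=[6.7927] v=[-0.0975]
Step 3: x=[6.7854] v=[-0.1460]
Step 4: x=[6.7757] v=[-0.1943]
Step 5: x=[6.7636] v=[-0.2423]
Step 6: x=[6.7491] v=[-0.2899]
Step 7: x=[6.7323] v=[-0.3370]
Step 8: x=[6.7131] v=[-0.3836]
Step 9: x=[6.6916] v=[-0.4295]
Step 10: x=[6.6679] v=[-0.4747]
Step 11: x=[6.6419] v=[-0.5192]
Step 12: x=[6.6138] v=[-0.5628]
Step 13: x=[6.5835] v=[-0.6055]
Step 14: x=[6.5511] v=[-0.6472]
Step 15: x=[6.5167] v=[-0.6879]
Step 16: x=[6.4803] v=[-0.7274]
Step 17: x=[6.4420] v=[-0.7658]
Step 18: x=[6.4019] v=[-0.8029]
Step 19: x=[6.3600] v=[-0.8387]
Step 20: x=[6.3163] v=[-0.8732]
Step 21: x=[6.2710] v=[-0.9062]
Step 22: x=[6.2241] v=[-0.9378]
Step 23: x=[6.1757] v=[-0.9678]
Step 24: x=[6.1259] v=[-0.9963]
Step 25: x=[6.0747] v=[-1.0231]
Step 26: x=[6.0223] v=[-1.0483]
Step 27: x=[5.9687] v=[-1.0718]
Step 28: x=[5.9140] v=[-1.0935]
Step 29: x=[5.8583] v=[-1.1135]
Step 30: x=[5.8017] v=[-1.1316]
Step 31: x=[5.7443] v=[-1.1479]
Step 32: x=[5.6862] v=[-1.1623]
Step 33: x=[5.6275] v=[-1.1749]
Step 34: x=[5.5682] v=[-1.1855]
Step 35: x=[5.5085] v=[-1.1942]
Step 36: x=[5.4485] v=[-1.2010]
Step 37: x=[5.3882] v=[-1.2058]
Step 38: x=[5.3278] v=[-1.2087]
Step 39: x=[5.2673] v=[-1.2096]
Step 40: x=[5.2069] v=[-1.2085]
Step 41: x=[5.1466] v=[-1.2055]
Step 42: x=[5.0866] v=[-1.2005]
Step 43: x=[5.0269] v=[-1.1936]
Step 44: x=[4.9677] v=[-1.1847]
Step 45: x=[4.9090] v=[-1.1739]
Step 46: x=[4.8509] v=[-1.1612]
Step 47: x=[4.7936] v=[-1.1466]
Step 48: x=[4.7371] v=[-1.1301]
Step 49: x=[4.6815] v=[-1.1118]
Step 50: x=[4.6269] v=[-1.0917]
Step 51: x=[4.5734] v=[-1.0698]
Step 52: x=[4.5211] v=[-1.0462]
Step 53: x=[4.4701] v=[-1.0209]
Step 54: x=[4.4204] v=[-0.9939]
Step 55: x=[4.3721] v=[-0.9653]
Step 56: x=[4.3253] v=[-0.9351]
Step 57: x=[4.2801] v=[-0.9034]
Step 58: x=[4.2366] v=[-0.8703]
Step 59: x=[4.1948] v=[-0.8357]
Step 60: x=[4.1548] v=[-0.7998]
Step 61: x=[4.1167] v=[-0.7626]
Step 62: x=[4.0805] v=[-0.7241]
Step 63: x=[4.0463] v=[-0.6845]
Step 64: x=[4.0141] v=[-0.6438]
Step 65: x=[3.9840] v=[-0.6020]
Step 66: x=[3.9560] v=[-0.5592]
Step 67: x=[3.9302] v=[-0.5155]
Step 68: x=[3.9067] v=[-0.4710]
Step 69: x=[3.8854] v=[-0.4257]
Step 70: x=[3.8664] v=[-0.3797]
Step 71: x=[3.8497] v=[-0.3331]
Step 72: x=[3.8354] v=[-0.2860]
Step 73: x=[3.8235] v=[-0.2384]
Step 74: x=[3.8140] v=[-0.1904]
Step 75: x=[3.8069] v=[-0.1421]
Step 76: x=[3.8022] v=[-0.0936]
Step 77: x=[3.8000] v=[-0.0449]
v[0] did not become non-negative within 77 steps; using fallback time=3.8500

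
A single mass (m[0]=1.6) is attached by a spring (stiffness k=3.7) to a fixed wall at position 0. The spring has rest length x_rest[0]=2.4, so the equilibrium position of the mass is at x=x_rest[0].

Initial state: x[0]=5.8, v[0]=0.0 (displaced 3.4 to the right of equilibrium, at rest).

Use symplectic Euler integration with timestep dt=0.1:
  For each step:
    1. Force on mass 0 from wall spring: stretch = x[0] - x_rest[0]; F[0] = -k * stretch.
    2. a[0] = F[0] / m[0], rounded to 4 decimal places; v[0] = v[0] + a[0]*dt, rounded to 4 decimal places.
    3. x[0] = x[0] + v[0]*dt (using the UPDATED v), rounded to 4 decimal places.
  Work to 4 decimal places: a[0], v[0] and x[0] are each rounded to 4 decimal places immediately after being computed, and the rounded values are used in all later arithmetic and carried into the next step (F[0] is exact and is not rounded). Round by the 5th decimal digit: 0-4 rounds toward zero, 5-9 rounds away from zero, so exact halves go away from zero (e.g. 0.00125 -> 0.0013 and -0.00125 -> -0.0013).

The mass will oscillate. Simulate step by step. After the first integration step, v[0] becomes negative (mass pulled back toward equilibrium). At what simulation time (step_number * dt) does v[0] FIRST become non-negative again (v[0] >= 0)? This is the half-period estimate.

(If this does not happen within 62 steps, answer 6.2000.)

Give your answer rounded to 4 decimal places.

Step 0: x=[5.8000] v=[0.0000]
Step 1: x=[5.7214] v=[-0.7863]
Step 2: x=[5.5660] v=[-1.5544]
Step 3: x=[5.3374] v=[-2.2865]
Step 4: x=[5.0408] v=[-2.9658]
Step 5: x=[4.6832] v=[-3.5765]
Step 6: x=[4.2728] v=[-4.1045]
Step 7: x=[3.8190] v=[-4.5376]
Step 8: x=[3.3324] v=[-4.8657]
Step 9: x=[2.8243] v=[-5.0813]
Step 10: x=[2.3064] v=[-5.1794]
Step 11: x=[1.7906] v=[-5.1578]
Step 12: x=[1.2889] v=[-5.0169]
Step 13: x=[0.8129] v=[-4.7600]
Step 14: x=[0.3736] v=[-4.3930]
Step 15: x=[-0.0188] v=[-3.9244]
Step 16: x=[-0.3553] v=[-3.3651]
Step 17: x=[-0.6281] v=[-2.7279]
Step 18: x=[-0.8309] v=[-2.0277]
Step 19: x=[-0.9590] v=[-1.2806]
Step 20: x=[-1.0094] v=[-0.5038]
Step 21: x=[-0.9809] v=[0.2846]
First v>=0 after going negative at step 21, time=2.1000

Answer: 2.1000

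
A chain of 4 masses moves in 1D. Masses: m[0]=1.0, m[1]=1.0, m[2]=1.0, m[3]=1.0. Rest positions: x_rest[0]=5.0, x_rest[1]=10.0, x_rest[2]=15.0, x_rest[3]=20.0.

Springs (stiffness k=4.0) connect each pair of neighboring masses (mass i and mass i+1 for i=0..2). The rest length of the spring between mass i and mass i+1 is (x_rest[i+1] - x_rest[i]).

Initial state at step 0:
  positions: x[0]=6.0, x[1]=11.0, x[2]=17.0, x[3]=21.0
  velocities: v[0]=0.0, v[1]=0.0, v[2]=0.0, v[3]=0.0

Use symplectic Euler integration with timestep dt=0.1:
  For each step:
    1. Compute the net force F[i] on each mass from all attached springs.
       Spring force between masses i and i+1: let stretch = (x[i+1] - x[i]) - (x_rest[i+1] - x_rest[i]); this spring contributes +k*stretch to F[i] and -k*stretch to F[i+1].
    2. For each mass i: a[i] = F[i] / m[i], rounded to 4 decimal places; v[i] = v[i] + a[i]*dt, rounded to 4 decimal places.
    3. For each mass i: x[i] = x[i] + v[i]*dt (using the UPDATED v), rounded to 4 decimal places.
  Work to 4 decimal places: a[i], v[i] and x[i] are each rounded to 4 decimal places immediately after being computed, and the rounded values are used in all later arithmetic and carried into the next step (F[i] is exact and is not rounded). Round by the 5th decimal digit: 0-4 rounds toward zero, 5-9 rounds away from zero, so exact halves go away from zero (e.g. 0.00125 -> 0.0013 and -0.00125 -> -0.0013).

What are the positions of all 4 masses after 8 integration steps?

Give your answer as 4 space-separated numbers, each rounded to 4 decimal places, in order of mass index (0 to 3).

Answer: 6.2115 11.4765 15.6470 21.6652

Derivation:
Step 0: x=[6.0000 11.0000 17.0000 21.0000] v=[0.0000 0.0000 0.0000 0.0000]
Step 1: x=[6.0000 11.0400 16.9200 21.0400] v=[0.0000 0.4000 -0.8000 0.4000]
Step 2: x=[6.0016 11.1136 16.7696 21.1152] v=[0.0160 0.7360 -1.5040 0.7520]
Step 3: x=[6.0077 11.2090 16.5668 21.2166] v=[0.0608 0.9536 -2.0282 1.0138]
Step 4: x=[6.0218 11.3106 16.3357 21.3320] v=[0.1413 1.0162 -2.3114 1.1539]
Step 5: x=[6.0475 11.4017 16.1034 21.4475] v=[0.2568 0.9107 -2.3229 1.1554]
Step 6: x=[6.0874 11.4667 15.8968 21.5493] v=[0.3985 0.6497 -2.0659 1.0178]
Step 7: x=[6.1424 11.4937 15.7391 21.6250] v=[0.5502 0.2700 -1.5769 0.7568]
Step 8: x=[6.2115 11.4765 15.6470 21.6652] v=[0.6907 -0.1724 -0.9207 0.4024]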